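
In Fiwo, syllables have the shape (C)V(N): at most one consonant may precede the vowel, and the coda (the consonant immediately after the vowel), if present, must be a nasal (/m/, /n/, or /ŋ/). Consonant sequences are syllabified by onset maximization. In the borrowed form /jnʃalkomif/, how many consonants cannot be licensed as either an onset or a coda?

The consonants /j/, /n/, /l/, /f/ cannot be parsed into a legal (C)V(N) syllable (only a nasal (/m/, /n/, or /ŋ/) is licensed in coda position; onsets are limited to one consonant).

4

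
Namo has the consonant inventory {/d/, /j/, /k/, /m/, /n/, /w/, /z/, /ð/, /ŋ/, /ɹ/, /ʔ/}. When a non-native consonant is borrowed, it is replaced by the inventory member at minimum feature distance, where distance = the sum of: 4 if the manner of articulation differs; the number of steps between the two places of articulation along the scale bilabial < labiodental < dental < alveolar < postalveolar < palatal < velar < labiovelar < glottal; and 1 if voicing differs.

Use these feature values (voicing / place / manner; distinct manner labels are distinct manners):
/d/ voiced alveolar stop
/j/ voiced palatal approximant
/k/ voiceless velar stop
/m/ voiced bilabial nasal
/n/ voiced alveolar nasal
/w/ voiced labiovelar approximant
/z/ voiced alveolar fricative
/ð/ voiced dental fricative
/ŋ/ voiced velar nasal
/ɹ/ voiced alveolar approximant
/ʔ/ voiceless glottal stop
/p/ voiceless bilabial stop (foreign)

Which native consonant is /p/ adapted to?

/d/ is closest: same manner (stop), place distance 3 (bilabial→alveolar), voicing differs (+1); total 4. Next closest is /m/ at distance 5.

d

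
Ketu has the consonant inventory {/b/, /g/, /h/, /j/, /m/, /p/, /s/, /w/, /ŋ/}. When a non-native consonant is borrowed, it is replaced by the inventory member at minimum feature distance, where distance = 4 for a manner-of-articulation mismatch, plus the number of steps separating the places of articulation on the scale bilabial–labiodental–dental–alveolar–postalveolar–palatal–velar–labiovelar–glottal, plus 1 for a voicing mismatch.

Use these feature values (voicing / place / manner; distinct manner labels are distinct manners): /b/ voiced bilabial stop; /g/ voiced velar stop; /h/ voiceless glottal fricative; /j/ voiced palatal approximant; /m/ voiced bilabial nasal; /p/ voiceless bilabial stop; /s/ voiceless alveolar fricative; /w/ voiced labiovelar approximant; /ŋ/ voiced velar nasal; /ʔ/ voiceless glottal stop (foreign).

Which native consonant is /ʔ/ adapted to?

/g/ is closest: same manner (stop), place distance 2 (glottal→velar), voicing differs (+1); total 3. Next closest is /h/ at distance 4.

g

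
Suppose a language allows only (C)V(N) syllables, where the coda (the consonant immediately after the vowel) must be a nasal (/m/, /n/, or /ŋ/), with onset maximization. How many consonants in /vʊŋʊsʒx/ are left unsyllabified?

3

The consonants /s/, /ʒ/, /x/ cannot be parsed into a legal (C)V(N) syllable (only a nasal (/m/, /n/, or /ŋ/) is licensed in coda position; onsets are limited to one consonant).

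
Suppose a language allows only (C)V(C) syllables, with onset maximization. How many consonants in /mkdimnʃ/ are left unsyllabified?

4

Under (C)V(C), the unsyllabifiable consonants are /m/, /k/, /n/, /ʃ/ (at most one coda consonant is licensed; onsets are limited to one consonant).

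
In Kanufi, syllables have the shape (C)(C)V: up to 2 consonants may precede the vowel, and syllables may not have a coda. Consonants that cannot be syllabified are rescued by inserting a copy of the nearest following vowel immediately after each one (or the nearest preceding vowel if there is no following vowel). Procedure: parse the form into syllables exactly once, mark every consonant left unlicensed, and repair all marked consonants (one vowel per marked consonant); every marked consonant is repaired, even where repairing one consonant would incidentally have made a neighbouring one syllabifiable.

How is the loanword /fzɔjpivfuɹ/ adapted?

fzɔjpivfuɹu

Under (C)(C)V, the unsyllabifiable consonants are /ɹ/ (no codas are permitted; onsets may contain at most 2 consonants).
Each unlicensed consonant becomes the onset of a new syllable: /ɹ/ → /ɹu/.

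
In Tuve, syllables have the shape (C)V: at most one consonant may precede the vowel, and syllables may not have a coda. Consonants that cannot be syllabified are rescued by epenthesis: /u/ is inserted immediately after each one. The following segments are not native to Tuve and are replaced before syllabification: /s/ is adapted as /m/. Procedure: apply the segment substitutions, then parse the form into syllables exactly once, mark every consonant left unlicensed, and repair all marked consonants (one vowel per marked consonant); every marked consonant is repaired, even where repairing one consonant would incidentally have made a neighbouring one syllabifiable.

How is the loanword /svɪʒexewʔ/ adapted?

muvɪʒexewuʔu

Substitution: /s/ → /m/, giving /mvɪʒexewʔ/.
Under (C)V, the unsyllabifiable consonants are /m/, /w/, /ʔ/ (no codas are permitted; onsets are limited to one consonant).
Each unlicensed consonant becomes the onset of a new syllable: /m/ → /mu/, /w/ → /wu/, /ʔ/ → /ʔu/.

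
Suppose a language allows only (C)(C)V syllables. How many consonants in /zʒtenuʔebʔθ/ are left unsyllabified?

4

Syllabifying with onset maximization leaves /z/, /b/, /ʔ/, /θ/ stranded (no codas are permitted; onsets may contain at most 2 consonants).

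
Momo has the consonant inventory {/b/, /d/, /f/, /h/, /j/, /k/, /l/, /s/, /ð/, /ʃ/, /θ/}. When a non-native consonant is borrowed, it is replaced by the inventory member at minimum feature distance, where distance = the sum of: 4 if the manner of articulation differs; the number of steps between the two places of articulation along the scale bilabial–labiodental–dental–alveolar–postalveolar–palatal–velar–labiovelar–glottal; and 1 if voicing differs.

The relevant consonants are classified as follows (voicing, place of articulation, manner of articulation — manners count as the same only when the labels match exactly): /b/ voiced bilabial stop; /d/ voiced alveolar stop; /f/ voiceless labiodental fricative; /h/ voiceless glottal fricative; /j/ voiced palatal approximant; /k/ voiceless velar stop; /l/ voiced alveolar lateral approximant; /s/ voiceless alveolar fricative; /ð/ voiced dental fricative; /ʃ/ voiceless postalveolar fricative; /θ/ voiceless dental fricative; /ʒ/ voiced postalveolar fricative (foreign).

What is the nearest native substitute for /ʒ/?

ʃ

/ʃ/ is closest: same manner (fricative), place distance 0 (postalveolar→postalveolar), voicing differs (+1); total 1. Next closest is /s/ at distance 2.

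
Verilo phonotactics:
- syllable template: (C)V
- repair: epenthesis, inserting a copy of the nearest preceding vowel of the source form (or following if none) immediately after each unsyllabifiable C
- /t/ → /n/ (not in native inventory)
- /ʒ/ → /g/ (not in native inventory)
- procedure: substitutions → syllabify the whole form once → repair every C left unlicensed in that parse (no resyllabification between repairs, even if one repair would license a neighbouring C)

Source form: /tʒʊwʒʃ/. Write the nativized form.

Substitution: /t/ → /n/, /ʒ/ → /g/, giving /ngʊwgʃ/.
Under (C)V, the unsyllabifiable consonants are /n/, /w/, /g/, /ʃ/ (no codas are permitted; onsets are limited to one consonant).
Each unlicensed consonant becomes the onset of a new syllable: /n/ → /nʊ/, /w/ → /wʊ/, /g/ → /gʊ/, /ʃ/ → /ʃʊ/.

nʊgʊwʊgʊʃʊ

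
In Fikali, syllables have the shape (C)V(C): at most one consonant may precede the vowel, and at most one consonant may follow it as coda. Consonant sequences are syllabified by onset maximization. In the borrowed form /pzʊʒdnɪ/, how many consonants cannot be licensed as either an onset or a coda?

2

Syllabifying with onset maximization leaves /p/, /d/ stranded (at most one coda consonant is licensed; onsets are limited to one consonant).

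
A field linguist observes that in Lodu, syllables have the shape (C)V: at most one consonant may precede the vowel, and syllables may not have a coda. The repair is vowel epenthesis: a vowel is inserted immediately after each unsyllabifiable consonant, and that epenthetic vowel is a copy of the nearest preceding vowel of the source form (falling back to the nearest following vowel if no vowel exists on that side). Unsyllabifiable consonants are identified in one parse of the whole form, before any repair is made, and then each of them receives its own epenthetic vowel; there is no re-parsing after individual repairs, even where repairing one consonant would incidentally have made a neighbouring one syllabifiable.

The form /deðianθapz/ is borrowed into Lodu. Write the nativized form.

Under (C)V, the unsyllabifiable consonants are /n/, /p/, /z/ (no codas are permitted; onsets are limited to one consonant).
Epenthesis after each stranded consonant: /n/ → /na/, /p/ → /pa/, /z/ → /za/.

deðianaθapaza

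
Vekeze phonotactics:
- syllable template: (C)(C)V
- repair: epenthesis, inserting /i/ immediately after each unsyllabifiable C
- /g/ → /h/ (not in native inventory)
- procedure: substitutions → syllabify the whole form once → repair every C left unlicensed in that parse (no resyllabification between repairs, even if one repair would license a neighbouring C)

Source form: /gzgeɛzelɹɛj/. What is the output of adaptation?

Substitution: /g/ → /h/, giving /hzheɛzelɹɛj/.
Under (C)(C)V, the unsyllabifiable consonants are /h/, /j/ (no codas are permitted; onsets may contain at most 2 consonants).
Each unlicensed consonant becomes the onset of a new syllable: /h/ → /hi/, /j/ → /ji/.

hizheɛzelɹɛji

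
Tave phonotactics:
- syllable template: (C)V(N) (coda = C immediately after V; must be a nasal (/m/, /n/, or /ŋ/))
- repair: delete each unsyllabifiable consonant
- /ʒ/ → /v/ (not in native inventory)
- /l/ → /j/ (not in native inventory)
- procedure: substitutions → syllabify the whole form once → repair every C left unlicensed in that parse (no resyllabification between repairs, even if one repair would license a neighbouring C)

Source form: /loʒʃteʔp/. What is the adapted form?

Substitution: /l/ → /j/, /ʒ/ → /v/, giving /jovʃteʔp/.
Syllabifying with onset maximization leaves /v/, /ʃ/, /ʔ/, /p/ stranded (only a nasal (/m/, /n/, or /ŋ/) is licensed in coda position; onsets are limited to one consonant).
Deletion applies to /v/, /ʃ/, /ʔ/, /p/.

jote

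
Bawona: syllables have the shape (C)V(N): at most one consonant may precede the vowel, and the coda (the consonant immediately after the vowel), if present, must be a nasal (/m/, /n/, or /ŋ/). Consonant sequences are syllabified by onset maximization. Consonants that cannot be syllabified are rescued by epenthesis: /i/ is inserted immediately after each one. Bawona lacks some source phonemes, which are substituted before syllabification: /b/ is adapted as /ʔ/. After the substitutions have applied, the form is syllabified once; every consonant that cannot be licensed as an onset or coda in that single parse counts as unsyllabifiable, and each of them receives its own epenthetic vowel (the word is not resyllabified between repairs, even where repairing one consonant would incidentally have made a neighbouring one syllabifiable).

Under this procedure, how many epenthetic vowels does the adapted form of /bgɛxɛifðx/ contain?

4

After substitution the input is /ʔgɛxɛifðx/.
The unsyllabifiable consonants are /ʔ/, /f/, /ð/, /x/; each receives one epenthetic vowel.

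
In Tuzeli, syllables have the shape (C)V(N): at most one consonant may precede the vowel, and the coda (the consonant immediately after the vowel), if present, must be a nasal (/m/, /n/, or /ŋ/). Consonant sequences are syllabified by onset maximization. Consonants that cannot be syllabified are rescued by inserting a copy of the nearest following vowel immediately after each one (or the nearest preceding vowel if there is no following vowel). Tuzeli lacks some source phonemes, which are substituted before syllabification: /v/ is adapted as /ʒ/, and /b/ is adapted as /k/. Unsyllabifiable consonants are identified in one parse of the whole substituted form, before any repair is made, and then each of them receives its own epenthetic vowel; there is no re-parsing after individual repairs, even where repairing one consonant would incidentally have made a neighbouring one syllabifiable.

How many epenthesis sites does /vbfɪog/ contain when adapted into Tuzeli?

3

After substitution the input is /ʒkfɪog/.
The unsyllabifiable consonants are /ʒ/, /k/, /g/; each receives one epenthetic vowel.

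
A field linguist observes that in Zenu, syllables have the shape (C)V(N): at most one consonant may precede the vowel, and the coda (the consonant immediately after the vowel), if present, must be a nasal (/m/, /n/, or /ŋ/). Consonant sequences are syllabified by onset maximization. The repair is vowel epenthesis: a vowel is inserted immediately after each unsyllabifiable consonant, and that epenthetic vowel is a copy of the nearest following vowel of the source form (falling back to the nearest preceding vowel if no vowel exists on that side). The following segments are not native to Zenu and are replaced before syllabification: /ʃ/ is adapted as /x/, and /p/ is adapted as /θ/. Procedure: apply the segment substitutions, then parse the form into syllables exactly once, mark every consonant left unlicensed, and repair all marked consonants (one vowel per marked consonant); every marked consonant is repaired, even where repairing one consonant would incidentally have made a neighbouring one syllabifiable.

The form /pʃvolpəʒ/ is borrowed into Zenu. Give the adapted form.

θoxovoləθəʒə

Substitution: /p/ → /θ/, /ʃ/ → /x/, giving /θxvolθəʒ/.
The consonants /θ/, /x/, /l/, /ʒ/ cannot be parsed into a legal (C)V(N) syllable (only a nasal (/m/, /n/, or /ŋ/) is licensed in coda position; onsets are limited to one consonant).
Epenthesis after each stranded consonant: /θ/ → /θo/, /x/ → /xo/, /l/ → /lə/, /ʒ/ → /ʒə/.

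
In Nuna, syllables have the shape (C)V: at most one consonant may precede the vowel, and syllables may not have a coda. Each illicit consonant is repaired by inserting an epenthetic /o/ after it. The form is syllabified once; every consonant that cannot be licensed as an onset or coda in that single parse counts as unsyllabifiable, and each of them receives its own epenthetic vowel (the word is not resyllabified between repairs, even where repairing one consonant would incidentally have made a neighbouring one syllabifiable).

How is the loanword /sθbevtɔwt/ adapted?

Under (C)V, the unsyllabifiable consonants are /s/, /θ/, /v/, /w/, /t/ (no codas are permitted; onsets are limited to one consonant).
Each unlicensed consonant becomes the onset of a new syllable: /s/ → /so/, /θ/ → /θo/, /v/ → /vo/, /w/ → /wo/, /t/ → /to/.

soθobevotɔwoto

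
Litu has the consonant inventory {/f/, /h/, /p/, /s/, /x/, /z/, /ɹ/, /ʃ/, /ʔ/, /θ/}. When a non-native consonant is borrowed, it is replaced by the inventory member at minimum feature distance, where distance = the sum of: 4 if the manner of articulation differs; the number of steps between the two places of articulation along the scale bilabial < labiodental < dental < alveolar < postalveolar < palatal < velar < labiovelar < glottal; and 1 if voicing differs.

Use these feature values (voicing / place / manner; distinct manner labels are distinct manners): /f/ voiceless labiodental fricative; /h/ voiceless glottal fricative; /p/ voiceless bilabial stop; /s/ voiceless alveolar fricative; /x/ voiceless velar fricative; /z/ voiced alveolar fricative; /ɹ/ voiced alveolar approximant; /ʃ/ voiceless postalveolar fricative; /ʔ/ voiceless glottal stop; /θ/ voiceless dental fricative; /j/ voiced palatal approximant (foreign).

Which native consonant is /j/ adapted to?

ɹ

/ɹ/ is closest: same manner (approximant), place distance 2 (palatal→alveolar), same voicing; total 2. Next closest is /x/ at distance 6.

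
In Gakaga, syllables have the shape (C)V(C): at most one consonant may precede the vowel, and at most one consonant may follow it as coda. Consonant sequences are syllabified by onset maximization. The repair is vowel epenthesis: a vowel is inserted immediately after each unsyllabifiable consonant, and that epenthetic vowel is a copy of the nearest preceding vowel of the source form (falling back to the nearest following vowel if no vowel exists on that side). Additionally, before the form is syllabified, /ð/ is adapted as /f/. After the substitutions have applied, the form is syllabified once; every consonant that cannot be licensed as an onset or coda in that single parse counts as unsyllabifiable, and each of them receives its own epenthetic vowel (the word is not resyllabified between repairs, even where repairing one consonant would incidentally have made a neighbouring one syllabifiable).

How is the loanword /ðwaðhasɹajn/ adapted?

fawafhasɹajna

Substitution: /ð/ → /f/, giving /fwafhasɹajn/.
The consonants /f/, /n/ cannot be parsed into a legal (C)V(C) syllable (at most one coda consonant is licensed; onsets are limited to one consonant).
Inserting the epenthetic vowel yields /f/ → /fa/, /n/ → /na/.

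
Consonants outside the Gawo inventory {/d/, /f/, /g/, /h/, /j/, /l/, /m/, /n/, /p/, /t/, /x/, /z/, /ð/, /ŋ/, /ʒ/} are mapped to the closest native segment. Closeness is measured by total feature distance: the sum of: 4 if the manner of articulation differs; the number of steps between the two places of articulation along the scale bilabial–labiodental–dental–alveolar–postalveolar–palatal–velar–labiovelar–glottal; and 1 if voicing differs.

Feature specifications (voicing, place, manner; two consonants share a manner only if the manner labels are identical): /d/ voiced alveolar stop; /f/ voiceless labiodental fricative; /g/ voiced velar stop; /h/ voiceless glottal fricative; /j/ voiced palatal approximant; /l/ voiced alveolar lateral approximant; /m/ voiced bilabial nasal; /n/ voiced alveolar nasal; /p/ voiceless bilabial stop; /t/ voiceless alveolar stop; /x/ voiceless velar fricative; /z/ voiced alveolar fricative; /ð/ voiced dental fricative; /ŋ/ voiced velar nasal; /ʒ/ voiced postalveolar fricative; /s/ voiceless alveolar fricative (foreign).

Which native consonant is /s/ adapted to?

/z/ is closest: same manner (fricative), place distance 0 (alveolar→alveolar), voicing differs (+1); total 1. Next closest is /f/ at distance 2.

z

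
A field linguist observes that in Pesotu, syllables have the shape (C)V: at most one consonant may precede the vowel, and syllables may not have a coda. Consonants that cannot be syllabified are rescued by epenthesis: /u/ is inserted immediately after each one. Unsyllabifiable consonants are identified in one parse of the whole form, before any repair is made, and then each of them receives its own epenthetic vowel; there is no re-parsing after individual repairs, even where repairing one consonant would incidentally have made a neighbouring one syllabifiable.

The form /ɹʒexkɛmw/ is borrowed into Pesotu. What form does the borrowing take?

The consonants /ɹ/, /x/, /m/, /w/ cannot be parsed into a legal (C)V syllable (no codas are permitted; onsets are limited to one consonant).
Epenthesis after each stranded consonant: /ɹ/ → /ɹu/, /x/ → /xu/, /m/ → /mu/, /w/ → /wu/.

ɹuʒexukɛmuwu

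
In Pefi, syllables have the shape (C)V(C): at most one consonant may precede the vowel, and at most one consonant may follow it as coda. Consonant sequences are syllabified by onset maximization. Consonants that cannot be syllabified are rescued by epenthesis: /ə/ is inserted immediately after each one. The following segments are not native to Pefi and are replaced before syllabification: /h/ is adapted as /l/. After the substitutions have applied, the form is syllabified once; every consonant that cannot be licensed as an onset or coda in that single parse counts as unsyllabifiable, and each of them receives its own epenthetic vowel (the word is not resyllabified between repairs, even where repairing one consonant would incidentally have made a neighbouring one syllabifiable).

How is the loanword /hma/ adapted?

ləma

Substitution: /h/ → /l/, giving /lma/.
The consonants /l/ cannot be parsed into a legal (C)V(C) syllable (at most one coda consonant is licensed; onsets are limited to one consonant).
Each unlicensed consonant becomes the onset of a new syllable: /l/ → /lə/.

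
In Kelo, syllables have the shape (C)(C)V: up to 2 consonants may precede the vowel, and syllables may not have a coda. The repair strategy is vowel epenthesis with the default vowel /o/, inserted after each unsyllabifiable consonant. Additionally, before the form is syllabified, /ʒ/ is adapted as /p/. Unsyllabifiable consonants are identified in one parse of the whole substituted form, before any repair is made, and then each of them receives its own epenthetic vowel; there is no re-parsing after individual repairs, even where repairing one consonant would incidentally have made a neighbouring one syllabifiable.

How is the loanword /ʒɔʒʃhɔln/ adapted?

pɔpoʃhɔlono

Substitution: /ʒ/ → /p/, giving /pɔpʃhɔln/.
Under (C)(C)V, the unsyllabifiable consonants are /p/, /l/, /n/ (no codas are permitted; onsets may contain at most 2 consonants).
Inserting the epenthetic vowel yields /p/ → /po/, /l/ → /lo/, /n/ → /no/.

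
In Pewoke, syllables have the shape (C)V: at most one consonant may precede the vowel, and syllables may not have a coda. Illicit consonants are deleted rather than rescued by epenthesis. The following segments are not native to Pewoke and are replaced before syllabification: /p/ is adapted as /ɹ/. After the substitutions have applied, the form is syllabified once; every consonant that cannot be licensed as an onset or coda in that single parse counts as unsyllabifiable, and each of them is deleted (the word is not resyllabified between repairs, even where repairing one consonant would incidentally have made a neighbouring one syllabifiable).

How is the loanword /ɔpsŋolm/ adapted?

Substitution: /p/ → /ɹ/, giving /ɔɹsŋolm/.
Syllabifying with onset maximization leaves /ɹ/, /s/, /l/, /m/ stranded (no codas are permitted; onsets are limited to one consonant).
Deletion applies to /ɹ/, /s/, /l/, /m/.

ɔŋo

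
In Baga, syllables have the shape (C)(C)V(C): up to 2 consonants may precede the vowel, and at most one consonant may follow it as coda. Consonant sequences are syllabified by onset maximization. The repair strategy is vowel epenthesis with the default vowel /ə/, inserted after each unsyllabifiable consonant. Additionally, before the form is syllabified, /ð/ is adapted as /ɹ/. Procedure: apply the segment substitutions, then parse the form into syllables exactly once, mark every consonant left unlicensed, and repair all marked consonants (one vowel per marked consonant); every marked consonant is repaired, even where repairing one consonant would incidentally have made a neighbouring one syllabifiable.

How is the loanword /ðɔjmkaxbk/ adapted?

Substitution: /ð/ → /ɹ/, giving /ɹɔjmkaxbk/.
Under (C)(C)V(C), the unsyllabifiable consonants are /b/, /k/ (at most one coda consonant is licensed; onsets may contain at most 2 consonants).
Each unlicensed consonant becomes the onset of a new syllable: /b/ → /bə/, /k/ → /kə/.

ɹɔjmkaxbəkə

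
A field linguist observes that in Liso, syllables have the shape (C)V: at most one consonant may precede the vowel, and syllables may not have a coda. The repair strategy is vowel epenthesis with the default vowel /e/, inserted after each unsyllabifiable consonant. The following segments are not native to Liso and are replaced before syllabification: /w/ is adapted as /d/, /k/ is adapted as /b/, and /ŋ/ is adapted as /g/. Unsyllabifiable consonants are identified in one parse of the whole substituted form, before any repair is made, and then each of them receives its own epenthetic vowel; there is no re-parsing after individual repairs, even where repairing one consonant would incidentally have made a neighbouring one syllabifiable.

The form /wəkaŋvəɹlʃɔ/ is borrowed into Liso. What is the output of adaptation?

dəbagevəɹeleʃɔ

Substitution: /w/ → /d/, /k/ → /b/, /ŋ/ → /g/, giving /dəbagvəɹlʃɔ/.
Under (C)V, the unsyllabifiable consonants are /g/, /ɹ/, /l/ (no codas are permitted; onsets are limited to one consonant).
Inserting the epenthetic vowel yields /g/ → /ge/, /ɹ/ → /ɹe/, /l/ → /le/.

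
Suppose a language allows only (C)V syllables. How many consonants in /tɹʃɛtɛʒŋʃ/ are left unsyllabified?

Syllabifying with onset maximization leaves /t/, /ɹ/, /ʒ/, /ŋ/, /ʃ/ stranded (no codas are permitted; onsets are limited to one consonant).

5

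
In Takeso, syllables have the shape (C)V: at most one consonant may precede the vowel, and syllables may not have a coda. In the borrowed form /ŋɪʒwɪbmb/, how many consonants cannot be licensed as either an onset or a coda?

Syllabifying with onset maximization leaves /ʒ/, /b/, /m/, /b/ stranded (no codas are permitted; onsets are limited to one consonant).

4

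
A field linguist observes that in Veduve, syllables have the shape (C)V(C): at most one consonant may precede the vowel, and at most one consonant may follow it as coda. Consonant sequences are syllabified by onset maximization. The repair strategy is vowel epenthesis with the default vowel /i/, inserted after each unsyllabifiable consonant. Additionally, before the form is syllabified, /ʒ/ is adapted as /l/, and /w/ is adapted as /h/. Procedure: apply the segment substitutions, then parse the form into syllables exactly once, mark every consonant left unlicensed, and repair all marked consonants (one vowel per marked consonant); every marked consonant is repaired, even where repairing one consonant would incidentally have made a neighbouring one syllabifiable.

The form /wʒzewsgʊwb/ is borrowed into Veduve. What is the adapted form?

hilizehsigʊhbi

Substitution: /w/ → /h/, /ʒ/ → /l/, giving /hlzehsgʊhb/.
The consonants /h/, /l/, /s/, /b/ cannot be parsed into a legal (C)V(C) syllable (at most one coda consonant is licensed; onsets are limited to one consonant).
Epenthesis after each stranded consonant: /h/ → /hi/, /l/ → /li/, /s/ → /si/, /b/ → /bi/.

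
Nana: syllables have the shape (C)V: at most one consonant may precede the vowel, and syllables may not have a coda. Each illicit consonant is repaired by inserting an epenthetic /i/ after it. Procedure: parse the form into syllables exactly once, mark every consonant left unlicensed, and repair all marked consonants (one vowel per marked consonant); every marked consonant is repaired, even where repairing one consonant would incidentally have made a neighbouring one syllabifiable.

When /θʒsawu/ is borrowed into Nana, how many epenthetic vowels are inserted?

2

The unsyllabifiable consonants are /θ/, /ʒ/; each receives one epenthetic vowel.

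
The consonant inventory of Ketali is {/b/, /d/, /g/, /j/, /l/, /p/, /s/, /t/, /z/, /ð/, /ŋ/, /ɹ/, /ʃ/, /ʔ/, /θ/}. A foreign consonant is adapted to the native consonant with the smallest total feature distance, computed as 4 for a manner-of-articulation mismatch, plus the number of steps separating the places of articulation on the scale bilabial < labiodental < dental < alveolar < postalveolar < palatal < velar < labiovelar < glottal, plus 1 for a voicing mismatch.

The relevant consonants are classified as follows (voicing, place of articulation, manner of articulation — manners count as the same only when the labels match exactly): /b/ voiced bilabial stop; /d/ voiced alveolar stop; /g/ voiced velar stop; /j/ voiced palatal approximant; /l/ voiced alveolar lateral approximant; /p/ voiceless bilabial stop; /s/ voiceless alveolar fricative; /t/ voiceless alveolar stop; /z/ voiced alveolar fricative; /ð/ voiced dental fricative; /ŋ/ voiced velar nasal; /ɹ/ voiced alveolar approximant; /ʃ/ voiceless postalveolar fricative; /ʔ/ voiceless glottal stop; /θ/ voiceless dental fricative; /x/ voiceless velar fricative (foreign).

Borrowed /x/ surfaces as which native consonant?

ʃ

/ʃ/ is closest: same manner (fricative), place distance 2 (velar→postalveolar), same voicing; total 2. Next closest is /s/ at distance 3.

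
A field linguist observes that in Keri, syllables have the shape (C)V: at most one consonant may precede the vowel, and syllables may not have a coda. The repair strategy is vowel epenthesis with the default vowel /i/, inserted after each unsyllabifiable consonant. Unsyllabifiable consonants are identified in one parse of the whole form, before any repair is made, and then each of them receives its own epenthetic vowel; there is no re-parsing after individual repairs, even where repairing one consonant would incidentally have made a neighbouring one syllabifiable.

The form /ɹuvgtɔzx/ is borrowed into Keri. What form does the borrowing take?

ɹuvigitɔzixi

Under (C)V, the unsyllabifiable consonants are /v/, /g/, /z/, /x/ (no codas are permitted; onsets are limited to one consonant).
Epenthesis after each stranded consonant: /v/ → /vi/, /g/ → /gi/, /z/ → /zi/, /x/ → /xi/.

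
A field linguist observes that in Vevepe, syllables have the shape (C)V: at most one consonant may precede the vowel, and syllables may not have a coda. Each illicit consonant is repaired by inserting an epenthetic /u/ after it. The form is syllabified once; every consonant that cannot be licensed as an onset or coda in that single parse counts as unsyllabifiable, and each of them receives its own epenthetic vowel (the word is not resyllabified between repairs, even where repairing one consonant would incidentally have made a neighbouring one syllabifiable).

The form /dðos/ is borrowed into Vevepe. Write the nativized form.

Syllabifying with onset maximization leaves /d/, /s/ stranded (no codas are permitted; onsets are limited to one consonant).
Inserting the epenthetic vowel yields /d/ → /du/, /s/ → /su/.

duðosu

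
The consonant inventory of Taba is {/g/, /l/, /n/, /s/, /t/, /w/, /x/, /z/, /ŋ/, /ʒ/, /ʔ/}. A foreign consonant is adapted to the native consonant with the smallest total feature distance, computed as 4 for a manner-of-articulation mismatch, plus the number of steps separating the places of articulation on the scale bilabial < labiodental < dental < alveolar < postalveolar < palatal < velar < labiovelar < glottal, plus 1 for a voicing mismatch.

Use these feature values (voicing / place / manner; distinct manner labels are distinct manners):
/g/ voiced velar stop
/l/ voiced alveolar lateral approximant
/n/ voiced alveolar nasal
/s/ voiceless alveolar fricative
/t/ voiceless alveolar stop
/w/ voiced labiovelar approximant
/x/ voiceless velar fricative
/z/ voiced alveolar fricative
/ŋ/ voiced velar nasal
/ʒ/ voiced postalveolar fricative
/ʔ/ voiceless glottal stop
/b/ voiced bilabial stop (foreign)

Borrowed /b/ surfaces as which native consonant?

t

/t/ is closest: same manner (stop), place distance 3 (bilabial→alveolar), voicing differs (+1); total 4. Next closest is /g/ at distance 6.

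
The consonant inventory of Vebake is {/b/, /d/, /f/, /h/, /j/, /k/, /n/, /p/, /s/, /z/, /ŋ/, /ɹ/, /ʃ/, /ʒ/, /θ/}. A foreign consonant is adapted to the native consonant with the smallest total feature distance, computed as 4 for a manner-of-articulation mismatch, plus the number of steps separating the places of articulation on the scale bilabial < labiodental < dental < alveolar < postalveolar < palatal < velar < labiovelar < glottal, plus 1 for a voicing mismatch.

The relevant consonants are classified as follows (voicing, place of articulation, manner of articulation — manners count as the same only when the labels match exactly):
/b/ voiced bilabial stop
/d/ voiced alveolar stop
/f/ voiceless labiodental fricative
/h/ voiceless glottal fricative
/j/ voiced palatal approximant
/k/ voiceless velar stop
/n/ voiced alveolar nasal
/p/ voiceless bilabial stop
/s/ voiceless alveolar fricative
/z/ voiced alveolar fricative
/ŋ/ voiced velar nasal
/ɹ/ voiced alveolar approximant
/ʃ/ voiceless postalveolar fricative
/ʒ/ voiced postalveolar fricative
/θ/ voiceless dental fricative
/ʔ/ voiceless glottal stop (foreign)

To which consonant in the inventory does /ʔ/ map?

k

/k/ is closest: same manner (stop), place distance 2 (glottal→velar), same voicing; total 2. Next closest is /h/ at distance 4.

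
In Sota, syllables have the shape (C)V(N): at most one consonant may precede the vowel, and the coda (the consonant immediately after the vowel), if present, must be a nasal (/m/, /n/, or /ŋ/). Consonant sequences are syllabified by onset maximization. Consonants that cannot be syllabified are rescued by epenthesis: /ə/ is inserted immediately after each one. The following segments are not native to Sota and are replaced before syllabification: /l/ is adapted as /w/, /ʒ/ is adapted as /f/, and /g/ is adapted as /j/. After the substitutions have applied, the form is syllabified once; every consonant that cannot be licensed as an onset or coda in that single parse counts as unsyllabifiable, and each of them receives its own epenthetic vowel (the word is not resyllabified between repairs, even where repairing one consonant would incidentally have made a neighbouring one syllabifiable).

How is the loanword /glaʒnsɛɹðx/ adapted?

jəwafənəsɛɹəðəxə

Substitution: /g/ → /j/, /l/ → /w/, /ʒ/ → /f/, giving /jwafnsɛɹðx/.
The consonants /j/, /f/, /n/, /ɹ/, /ð/, /x/ cannot be parsed into a legal (C)V(N) syllable (only a nasal (/m/, /n/, or /ŋ/) is licensed in coda position; onsets are limited to one consonant).
Each unlicensed consonant becomes the onset of a new syllable: /j/ → /jə/, /f/ → /fə/, /n/ → /nə/, /ɹ/ → /ɹə/, /ð/ → /ðə/, /x/ → /xə/.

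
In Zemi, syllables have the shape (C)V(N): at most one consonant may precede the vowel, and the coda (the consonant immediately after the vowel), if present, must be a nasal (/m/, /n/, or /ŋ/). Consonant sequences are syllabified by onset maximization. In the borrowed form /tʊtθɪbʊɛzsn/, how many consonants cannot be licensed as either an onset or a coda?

Syllabifying with onset maximization leaves /t/, /z/, /s/, /n/ stranded (only a nasal (/m/, /n/, or /ŋ/) is licensed in coda position; onsets are limited to one consonant).

4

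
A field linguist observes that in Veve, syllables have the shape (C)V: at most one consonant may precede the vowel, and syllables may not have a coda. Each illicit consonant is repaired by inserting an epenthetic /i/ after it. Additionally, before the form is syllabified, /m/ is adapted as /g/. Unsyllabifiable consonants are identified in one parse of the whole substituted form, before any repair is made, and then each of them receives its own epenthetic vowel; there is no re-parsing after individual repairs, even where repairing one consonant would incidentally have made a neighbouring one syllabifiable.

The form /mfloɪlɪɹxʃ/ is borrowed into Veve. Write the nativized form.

gifiloɪlɪɹixiʃi

Substitution: /m/ → /g/, giving /gfloɪlɪɹxʃ/.
Under (C)V, the unsyllabifiable consonants are /g/, /f/, /ɹ/, /x/, /ʃ/ (no codas are permitted; onsets are limited to one consonant).
Epenthesis after each stranded consonant: /g/ → /gi/, /f/ → /fi/, /ɹ/ → /ɹi/, /x/ → /xi/, /ʃ/ → /ʃi/.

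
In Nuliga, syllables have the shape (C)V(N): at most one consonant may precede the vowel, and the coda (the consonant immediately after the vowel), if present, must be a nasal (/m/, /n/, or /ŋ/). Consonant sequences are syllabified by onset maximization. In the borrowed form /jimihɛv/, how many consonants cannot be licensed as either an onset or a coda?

Syllabifying with onset maximization leaves /v/ stranded (only a nasal (/m/, /n/, or /ŋ/) is licensed in coda position; onsets are limited to one consonant).

1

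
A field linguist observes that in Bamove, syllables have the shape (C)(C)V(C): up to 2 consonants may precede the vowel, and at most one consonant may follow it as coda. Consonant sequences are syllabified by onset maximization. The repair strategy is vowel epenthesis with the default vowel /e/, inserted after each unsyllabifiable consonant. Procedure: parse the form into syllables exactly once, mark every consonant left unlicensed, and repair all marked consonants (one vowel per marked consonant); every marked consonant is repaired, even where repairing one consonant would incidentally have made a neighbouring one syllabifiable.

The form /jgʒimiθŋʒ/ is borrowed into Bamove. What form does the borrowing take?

Syllabifying with onset maximization leaves /j/, /ŋ/, /ʒ/ stranded (at most one coda consonant is licensed; onsets may contain at most 2 consonants).
Inserting the epenthetic vowel yields /j/ → /je/, /ŋ/ → /ŋe/, /ʒ/ → /ʒe/.

jegʒimiθŋeʒe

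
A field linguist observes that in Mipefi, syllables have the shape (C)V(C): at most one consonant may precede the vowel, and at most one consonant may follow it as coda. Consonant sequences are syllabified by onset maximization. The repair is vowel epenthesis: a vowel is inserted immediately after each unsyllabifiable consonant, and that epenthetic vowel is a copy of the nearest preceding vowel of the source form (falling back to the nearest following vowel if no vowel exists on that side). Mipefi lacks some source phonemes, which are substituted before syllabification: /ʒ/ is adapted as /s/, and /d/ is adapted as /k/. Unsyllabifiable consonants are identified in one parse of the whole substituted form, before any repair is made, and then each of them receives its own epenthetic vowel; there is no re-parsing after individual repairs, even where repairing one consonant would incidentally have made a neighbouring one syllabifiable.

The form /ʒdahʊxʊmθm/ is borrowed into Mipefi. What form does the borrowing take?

sakahʊxʊmθʊmʊ

Substitution: /ʒ/ → /s/, /d/ → /k/, giving /skahʊxʊmθm/.
Syllabifying with onset maximization leaves /s/, /θ/, /m/ stranded (at most one coda consonant is licensed; onsets are limited to one consonant).
Inserting the epenthetic vowel yields /s/ → /sa/, /θ/ → /θʊ/, /m/ → /mʊ/.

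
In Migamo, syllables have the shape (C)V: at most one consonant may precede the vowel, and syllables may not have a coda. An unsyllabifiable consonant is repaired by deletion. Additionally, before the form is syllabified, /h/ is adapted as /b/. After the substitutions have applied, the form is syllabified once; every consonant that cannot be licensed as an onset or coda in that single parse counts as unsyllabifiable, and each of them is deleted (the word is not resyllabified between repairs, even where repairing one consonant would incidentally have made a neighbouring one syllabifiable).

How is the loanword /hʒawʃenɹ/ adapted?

ʒaʃe

Substitution: /h/ → /b/, giving /bʒawʃenɹ/.
Under (C)V, the unsyllabifiable consonants are /b/, /w/, /n/, /ɹ/ (no codas are permitted; onsets are limited to one consonant).
Each unlicensed consonant is deleted: /b/, /w/, /n/, /ɹ/.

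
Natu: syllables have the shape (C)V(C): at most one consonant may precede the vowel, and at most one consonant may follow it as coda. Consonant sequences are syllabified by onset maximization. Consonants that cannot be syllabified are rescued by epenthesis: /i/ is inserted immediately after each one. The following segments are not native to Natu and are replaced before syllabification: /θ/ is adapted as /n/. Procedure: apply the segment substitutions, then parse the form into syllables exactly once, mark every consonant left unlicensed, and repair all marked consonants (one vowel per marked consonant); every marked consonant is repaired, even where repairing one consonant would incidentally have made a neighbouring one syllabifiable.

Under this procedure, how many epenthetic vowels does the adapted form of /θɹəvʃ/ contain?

After substitution the input is /nɹəvʃ/.
The unsyllabifiable consonants are /n/, /ʃ/; each receives one epenthetic vowel.

2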